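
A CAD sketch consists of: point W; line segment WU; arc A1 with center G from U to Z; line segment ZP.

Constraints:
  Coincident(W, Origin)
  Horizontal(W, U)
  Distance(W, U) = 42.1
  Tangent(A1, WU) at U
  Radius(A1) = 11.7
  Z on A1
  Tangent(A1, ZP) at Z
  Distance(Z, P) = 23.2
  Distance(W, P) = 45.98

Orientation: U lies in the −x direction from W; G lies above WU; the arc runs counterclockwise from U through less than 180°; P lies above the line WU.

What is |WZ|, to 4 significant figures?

32.52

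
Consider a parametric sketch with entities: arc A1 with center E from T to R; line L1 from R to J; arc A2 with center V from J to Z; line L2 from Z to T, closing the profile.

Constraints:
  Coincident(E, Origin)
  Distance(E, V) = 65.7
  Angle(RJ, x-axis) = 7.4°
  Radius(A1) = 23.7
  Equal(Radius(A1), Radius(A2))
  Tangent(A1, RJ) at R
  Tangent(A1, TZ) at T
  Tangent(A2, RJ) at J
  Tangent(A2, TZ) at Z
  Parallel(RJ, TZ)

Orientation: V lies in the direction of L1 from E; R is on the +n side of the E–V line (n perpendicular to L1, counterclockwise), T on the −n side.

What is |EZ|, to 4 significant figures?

69.84

The slot axis is L1's direction at 7.4°, so u = (cos 7.4°, sin 7.4°) = (0.9917, 0.1288) and n = (−sin 7.4°, cos 7.4°) = (-0.1288, 0.9917). E is at the origin and V lies 65.7 along u from E, so V = 65.7·u = (65.15, 8.462). Tangency of A1 to both parallel lines with radius 23.7 puts R and T at E ± 23.7·n: R = (-3.052, 23.50), T = (3.052, -23.50). Equal radii place J and Z the same way about V: J = V + 23.7·n = (62.10, 31.96), Z = V − 23.7·n = (68.21, -15.04). Then |EZ| = |Z − E| = 69.84.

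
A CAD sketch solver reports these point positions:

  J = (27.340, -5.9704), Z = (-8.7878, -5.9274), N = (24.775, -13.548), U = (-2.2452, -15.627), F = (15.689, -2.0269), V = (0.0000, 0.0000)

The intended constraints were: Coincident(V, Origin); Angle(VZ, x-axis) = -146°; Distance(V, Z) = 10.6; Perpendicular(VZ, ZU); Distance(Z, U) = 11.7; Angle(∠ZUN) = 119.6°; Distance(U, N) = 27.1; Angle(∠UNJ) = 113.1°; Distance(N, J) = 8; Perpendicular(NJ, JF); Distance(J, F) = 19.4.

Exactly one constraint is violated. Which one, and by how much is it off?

Distance(J, F) = 19.4 — off by 7.10.

V = (0.00, 0.00) ✓; VZ at -146.0° ✓; |VZ| = 10.60 ✓; ∠(VZ, ZU) = 90.00° ✓; |ZU| = 11.70 ✓; ∠ZUN = 119.6° ✓; |UN| = 27.10 ✓; ∠UNJ = 113.1° ✓; |NJ| = 8.000 ✓; ∠(NJ, JF) = 90.00° ✓; |JF| = 12.30 ✗.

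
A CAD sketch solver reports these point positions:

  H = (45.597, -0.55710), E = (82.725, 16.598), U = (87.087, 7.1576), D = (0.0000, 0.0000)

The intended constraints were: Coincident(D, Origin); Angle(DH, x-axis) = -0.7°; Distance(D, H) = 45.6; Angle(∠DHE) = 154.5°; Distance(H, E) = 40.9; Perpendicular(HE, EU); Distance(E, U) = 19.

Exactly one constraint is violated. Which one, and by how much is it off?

Distance(E, U) = 19 — off by 8.60.

D = (0.00, 0.00) ✓; DH at -0.7000° ✓; |DH| = 45.60 ✓; ∠DHE = 154.5° ✓; |HE| = 40.90 ✓; ∠(HE, EU) = 90.00° ✓; |EU| = 10.40 ✗.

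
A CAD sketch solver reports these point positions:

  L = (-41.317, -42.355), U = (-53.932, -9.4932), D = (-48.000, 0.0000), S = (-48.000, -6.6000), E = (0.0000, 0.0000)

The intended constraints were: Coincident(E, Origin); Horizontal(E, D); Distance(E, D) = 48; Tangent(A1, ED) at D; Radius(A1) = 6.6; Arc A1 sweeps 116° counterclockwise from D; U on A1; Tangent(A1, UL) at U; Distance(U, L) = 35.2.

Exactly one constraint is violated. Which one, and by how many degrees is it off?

Tangent(A1, UL) at U — off by 5.00°.

E = (0.00, 0.00) ✓; E.y = 0.00, D.y = 0.00 ✓; |ED| = 48.00 ✓; ∠(SD, DE) = 90.00° ✓; |SD| = 6.600 ✓; bearing(S→U) − bearing(S→D) = 116.0° ✓; |SU| = 6.600 ✓; ∠(SU, UL) = 95.00° ✗; |UL| = 35.20 ✓.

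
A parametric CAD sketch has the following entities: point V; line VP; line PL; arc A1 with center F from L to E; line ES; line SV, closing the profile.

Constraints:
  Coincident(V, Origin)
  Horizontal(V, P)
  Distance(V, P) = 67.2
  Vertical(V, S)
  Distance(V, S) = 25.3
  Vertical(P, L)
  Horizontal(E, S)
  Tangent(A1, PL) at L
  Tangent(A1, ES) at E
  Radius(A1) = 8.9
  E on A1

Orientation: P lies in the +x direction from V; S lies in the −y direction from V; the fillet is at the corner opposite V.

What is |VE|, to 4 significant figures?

63.55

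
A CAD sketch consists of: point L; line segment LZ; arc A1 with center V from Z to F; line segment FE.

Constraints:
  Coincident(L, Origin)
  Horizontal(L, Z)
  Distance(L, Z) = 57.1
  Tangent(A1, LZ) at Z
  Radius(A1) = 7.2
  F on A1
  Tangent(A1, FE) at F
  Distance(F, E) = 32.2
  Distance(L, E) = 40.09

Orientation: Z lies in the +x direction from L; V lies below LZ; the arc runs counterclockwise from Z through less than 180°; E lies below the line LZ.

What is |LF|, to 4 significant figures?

51.80

Checks: |VF| = 7.200 ✓; ∠(VF, FE) = 90.00° ✓; |FE| = 32.20 ✓; |LE| = 40.09 ✓.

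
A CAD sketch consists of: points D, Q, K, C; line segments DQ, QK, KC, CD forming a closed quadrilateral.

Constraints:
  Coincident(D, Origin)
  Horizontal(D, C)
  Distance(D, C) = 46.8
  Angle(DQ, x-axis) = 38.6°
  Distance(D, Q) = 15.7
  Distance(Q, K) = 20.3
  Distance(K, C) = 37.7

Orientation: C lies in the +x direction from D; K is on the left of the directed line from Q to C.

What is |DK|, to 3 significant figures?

35.2

Checks: |QK| = 20.30 ✓; |KC| = 37.70 ✓.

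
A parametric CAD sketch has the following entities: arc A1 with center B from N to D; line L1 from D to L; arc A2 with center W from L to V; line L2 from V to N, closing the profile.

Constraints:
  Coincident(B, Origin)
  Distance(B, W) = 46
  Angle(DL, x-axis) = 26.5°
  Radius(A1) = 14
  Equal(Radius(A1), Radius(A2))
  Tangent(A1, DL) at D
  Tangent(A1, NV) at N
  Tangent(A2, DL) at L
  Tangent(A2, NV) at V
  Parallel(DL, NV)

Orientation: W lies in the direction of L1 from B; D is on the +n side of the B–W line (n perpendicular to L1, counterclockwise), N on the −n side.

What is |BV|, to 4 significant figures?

48.08

The slot axis is L1's direction at 26.5°, so u = (cos 26.5°, sin 26.5°) = (0.8949, 0.4462) and n = (−sin 26.5°, cos 26.5°) = (-0.4462, 0.8949). B is at the origin and W lies 46.0 along u from B, so W = 46.0·u = (41.17, 20.53). Tangency of A1 to both parallel lines with radius 14.0 puts D and N at B ± 14.0·n: D = (-6.247, 12.53), N = (6.247, -12.53). Equal radii place L and V the same way about W: L = W + 14.0·n = (34.92, 33.05), V = W − 14.0·n = (47.41, 7.996). Then |BV| = |V − B| = 48.08.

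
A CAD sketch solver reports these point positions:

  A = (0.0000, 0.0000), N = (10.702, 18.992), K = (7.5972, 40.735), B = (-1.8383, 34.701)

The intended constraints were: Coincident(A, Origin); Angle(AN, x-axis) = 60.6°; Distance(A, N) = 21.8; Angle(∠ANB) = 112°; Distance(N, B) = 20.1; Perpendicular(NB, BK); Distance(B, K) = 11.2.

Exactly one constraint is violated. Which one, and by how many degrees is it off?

Perpendicular(NB, BK) — off by 6.00°.

A = (0.00, 0.00) ✓; AN at 60.60° ✓; |AN| = 21.80 ✓; ∠ANB = 112.0° ✓; |NB| = 20.10 ✓; ∠(NB, BK) = 96.00° ✗; |BK| = 11.20 ✓.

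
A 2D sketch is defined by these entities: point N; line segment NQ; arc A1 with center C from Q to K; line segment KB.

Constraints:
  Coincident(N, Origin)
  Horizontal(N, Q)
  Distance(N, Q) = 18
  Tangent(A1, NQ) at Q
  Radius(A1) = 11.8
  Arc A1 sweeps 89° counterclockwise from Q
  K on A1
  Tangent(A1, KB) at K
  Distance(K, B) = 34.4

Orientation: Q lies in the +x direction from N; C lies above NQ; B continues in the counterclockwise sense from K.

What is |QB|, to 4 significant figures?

47.63

N is at the origin; NQ is horizontal with |NQ| = 18.0 and Q on the +x side, so Q = (18.00, 0.000). A1 meets NQ tangentially, so CQ is at right angles to NQ, so C = Q + (0, 11.8) = (18.00, 11.80). On A1, Q sits at bearing -90° from C; an 89° counterclockwise sweep puts K at bearing -1°, so K = C + 11.8·(cos -1°, sin -1°) = (29.80, 11.59). Tangency of A1 to KB means the radius CK is perpendicular to KB, so KB runs along (−sin -1°, cos -1°); with |KB| = 34.4, B = (30.40, 45.99). Then |QB| = |B − Q| = 47.63.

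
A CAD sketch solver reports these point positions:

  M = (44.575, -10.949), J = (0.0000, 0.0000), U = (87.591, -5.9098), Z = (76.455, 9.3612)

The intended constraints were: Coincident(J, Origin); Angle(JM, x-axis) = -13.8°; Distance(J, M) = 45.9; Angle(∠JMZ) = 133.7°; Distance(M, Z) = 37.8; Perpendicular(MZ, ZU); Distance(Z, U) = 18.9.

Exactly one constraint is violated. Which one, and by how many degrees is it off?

Perpendicular(MZ, ZU) — off by 3.60°.

J = (0.00, 0.00) ✓; JM at -13.80° ✓; |JM| = 45.90 ✓; ∠JMZ = 133.7° ✓; |MZ| = 37.80 ✓; ∠(MZ, ZU) = 86.40° ✗; |ZU| = 18.90 ✓.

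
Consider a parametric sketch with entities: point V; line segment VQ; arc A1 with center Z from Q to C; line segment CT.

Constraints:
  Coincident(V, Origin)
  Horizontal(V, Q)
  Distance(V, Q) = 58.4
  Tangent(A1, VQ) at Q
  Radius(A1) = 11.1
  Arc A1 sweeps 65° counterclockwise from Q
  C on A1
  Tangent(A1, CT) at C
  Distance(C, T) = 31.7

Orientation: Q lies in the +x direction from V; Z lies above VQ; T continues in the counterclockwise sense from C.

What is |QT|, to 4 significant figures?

42.25

V is at the origin; V and Q share the same y with |VQ| = 58.4 and Q on the +x side, so Q = (58.40, 0.000). The tangent condition forces ZQ to be normal to VQ, so Z = Q + (0, 11.1) = (58.40, 11.10). On A1, Q sits at bearing -90° from Z; a 65° counterclockwise sweep puts C at bearing -25°, so C = Z + 11.1·(cos -25°, sin -25°) = (68.46, 6.409). The tangent condition forces ZC to be normal to CT, so CT runs along (−sin -25°, cos -25°); with |CT| = 31.7, T = (81.86, 35.14). Then |QT| = |T − Q| = 42.25.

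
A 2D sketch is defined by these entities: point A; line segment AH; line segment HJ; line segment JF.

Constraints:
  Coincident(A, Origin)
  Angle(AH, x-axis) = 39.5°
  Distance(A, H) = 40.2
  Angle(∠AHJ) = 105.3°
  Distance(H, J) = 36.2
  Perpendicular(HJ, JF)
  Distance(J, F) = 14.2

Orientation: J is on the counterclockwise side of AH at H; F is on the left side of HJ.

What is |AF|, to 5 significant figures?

52.867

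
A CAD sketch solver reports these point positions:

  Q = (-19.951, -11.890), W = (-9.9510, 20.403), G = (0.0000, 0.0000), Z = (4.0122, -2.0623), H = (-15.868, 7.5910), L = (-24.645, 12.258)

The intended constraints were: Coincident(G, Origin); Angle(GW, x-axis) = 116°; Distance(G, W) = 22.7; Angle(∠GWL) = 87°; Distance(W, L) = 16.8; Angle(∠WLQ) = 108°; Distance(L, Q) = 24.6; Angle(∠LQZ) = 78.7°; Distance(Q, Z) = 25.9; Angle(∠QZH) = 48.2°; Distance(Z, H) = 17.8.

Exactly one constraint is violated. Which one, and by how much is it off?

Distance(Z, H) = 17.8 — off by 4.30.

G = (0.00, 0.00) ✓; GW at 116.0° ✓; |GW| = 22.70 ✓; ∠GWL = 87.00° ✓; |WL| = 16.80 ✓; ∠WLQ = 108.0° ✓; |LQ| = 24.60 ✓; ∠LQZ = 78.70° ✓; |QZ| = 25.90 ✓; ∠QZH = 48.20° ✓; |ZH| = 22.10 ✗.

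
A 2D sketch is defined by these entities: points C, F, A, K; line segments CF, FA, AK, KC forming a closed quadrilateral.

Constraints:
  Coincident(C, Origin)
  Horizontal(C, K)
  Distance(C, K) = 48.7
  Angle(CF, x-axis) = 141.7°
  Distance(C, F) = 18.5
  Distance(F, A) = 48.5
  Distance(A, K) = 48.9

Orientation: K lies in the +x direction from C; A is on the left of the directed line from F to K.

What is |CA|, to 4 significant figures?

47.87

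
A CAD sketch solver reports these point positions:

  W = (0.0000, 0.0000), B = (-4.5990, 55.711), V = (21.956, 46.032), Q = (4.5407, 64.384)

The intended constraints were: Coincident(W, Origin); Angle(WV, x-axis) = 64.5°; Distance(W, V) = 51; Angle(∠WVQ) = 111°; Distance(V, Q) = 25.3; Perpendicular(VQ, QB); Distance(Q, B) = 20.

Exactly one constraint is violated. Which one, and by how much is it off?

Distance(Q, B) = 20 — off by 7.40.

W = (0.00, 0.00) ✓; WV at 64.50° ✓; |WV| = 51.00 ✓; ∠WVQ = 111.0° ✓; |VQ| = 25.30 ✓; ∠(VQ, QB) = 90.00° ✓; |QB| = 12.60 ✗.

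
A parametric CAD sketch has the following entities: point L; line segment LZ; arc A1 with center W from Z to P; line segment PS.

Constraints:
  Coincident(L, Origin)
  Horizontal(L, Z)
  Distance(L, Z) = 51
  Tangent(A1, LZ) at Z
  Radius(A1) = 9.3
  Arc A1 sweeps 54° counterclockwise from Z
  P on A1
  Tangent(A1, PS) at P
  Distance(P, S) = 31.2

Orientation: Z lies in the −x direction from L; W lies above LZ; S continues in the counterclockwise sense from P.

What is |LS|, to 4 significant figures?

38.43

On A1, Z sits at bearing -90° from W; a 54° counterclockwise sweep puts P at bearing -36°, so P = W + 9.3·(cos -36°, sin -36°) = (-43.48, 3.834). Tangency of A1 to PS means the radius WP is perpendicular to PS, so PS runs along (−sin -36°, cos -36°); with |PS| = 31.2, S = (-25.14, 29.07). Then |LS| = |S − L| = 38.43.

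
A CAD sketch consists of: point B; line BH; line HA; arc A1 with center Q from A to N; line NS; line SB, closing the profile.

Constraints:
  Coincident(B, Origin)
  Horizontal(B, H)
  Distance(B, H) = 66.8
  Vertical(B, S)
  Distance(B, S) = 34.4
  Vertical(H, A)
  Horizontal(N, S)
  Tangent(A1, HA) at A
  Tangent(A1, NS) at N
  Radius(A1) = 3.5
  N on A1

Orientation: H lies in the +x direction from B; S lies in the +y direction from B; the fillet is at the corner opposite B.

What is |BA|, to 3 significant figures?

73.6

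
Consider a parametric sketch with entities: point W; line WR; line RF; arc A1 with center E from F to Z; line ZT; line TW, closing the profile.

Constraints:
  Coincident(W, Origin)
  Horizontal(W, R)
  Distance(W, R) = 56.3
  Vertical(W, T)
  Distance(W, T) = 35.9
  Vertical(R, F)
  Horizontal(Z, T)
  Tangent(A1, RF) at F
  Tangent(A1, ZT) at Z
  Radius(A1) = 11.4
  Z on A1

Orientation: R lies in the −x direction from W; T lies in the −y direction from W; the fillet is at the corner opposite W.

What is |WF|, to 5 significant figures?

61.400

The virtual corner opposite W is at (-56.300, -35.900). The tangent condition forces EF to be normal to RF and the tangent condition forces EZ to be normal to ZT, with radius 11.4, so the center E sits 11.4 in from both sides at E = (-44.900, -24.500). That places the tangent points at F = (-56.300, -24.500) on RF and Z = (-44.900, -35.900) on ZT. Then |WF| = |F − W| = 61.400.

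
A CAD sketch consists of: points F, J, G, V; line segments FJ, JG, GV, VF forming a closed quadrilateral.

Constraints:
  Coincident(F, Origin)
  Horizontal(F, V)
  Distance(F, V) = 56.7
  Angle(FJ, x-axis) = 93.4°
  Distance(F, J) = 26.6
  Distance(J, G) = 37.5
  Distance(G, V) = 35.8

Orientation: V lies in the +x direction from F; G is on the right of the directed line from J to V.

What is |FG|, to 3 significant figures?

21.3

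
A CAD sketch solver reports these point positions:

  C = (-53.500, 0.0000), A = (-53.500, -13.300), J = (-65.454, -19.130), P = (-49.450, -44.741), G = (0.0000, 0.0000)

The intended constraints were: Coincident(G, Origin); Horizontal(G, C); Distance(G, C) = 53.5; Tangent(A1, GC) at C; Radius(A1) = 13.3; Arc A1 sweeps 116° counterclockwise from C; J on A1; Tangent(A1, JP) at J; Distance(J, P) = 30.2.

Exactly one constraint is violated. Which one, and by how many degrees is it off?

Tangent(A1, JP) at J — off by 6.00°.

G = (0.00, 0.00) ✓; G.y = 0.00, C.y = 0.00 ✓; |GC| = 53.50 ✓; ∠(AC, CG) = 90.00° ✓; |AC| = 13.30 ✓; bearing(A→J) − bearing(A→C) = 116.0° ✓; |AJ| = 13.30 ✓; ∠(AJ, JP) = 84.00° ✗; |JP| = 30.20 ✓.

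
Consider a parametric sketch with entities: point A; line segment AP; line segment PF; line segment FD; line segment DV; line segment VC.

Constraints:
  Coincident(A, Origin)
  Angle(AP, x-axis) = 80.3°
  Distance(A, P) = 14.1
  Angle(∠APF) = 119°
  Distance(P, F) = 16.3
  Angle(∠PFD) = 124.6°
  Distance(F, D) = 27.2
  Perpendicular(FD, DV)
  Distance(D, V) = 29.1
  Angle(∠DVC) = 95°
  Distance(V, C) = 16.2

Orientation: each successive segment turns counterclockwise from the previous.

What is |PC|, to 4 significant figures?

26.55

A is at the origin; AP runs at 80.3° with length 14.1, so P = (2.376, 13.90). ∠APF = 119.0° gives PF at 141.3° from the x-axis; with |PF| = 16.3, F = (-10.35, 24.09). ∠PFD = 124.6° gives FD at -163.3° from the x-axis; with |FD| = 27.2, D = (-36.40, 16.27). FD ⟂ DV, so DV runs at -73.30°; with |DV| = 29.1, V = (-28.04, -11.60). ∠DVC = 95.0° gives VC at 11.70° from the x-axis; with |VC| = 16.2, C = (-12.17, -8.314). Then |PC| = |C − P| = 26.55.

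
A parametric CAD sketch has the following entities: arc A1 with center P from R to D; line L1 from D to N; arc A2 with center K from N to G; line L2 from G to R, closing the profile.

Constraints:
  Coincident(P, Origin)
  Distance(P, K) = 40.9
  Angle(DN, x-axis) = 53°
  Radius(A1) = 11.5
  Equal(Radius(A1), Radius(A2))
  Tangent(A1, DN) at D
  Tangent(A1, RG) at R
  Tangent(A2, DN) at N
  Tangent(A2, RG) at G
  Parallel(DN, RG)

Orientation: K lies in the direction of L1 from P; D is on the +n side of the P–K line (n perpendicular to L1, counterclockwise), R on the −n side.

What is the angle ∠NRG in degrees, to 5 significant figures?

29.351°

Tangency of A1 to both parallel lines with radius 11.5 puts D and R at P ± 11.5·n: D = (-9.1843, 6.9209), R = (9.1843, -6.9209). Equal radii place N and G the same way about K: N = K + 11.5·n = (15.430, 39.585), G = K − 11.5·n = (33.799, 25.743). Then cos ∠NRG = RN·RG / (|RN||RG|), giving 29.351°.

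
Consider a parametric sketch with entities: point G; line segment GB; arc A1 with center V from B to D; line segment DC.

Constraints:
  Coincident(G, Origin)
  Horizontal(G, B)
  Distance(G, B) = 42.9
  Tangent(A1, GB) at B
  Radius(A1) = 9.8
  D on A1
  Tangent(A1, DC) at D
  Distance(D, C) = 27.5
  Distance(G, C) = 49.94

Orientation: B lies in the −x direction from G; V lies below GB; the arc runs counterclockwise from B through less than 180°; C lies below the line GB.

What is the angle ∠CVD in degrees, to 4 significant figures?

70.39°

Checks: G = (0.00, 0.00) ✓; |GB| = 42.90 ✓; |VD| = 9.800 ✓; ∠(VD, DC) = 90.00° ✓; |DC| = 27.50 ✓; |GC| = 49.94 ✓.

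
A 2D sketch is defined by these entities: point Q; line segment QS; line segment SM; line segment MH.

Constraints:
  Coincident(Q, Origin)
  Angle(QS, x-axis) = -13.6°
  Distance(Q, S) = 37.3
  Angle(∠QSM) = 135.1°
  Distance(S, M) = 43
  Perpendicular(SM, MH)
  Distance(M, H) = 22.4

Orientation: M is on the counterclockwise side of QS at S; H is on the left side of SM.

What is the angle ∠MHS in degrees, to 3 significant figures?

62.5°

Q is at the origin; QS runs at -13.6° with length 37.3, so S = 37.3·(cos -13.6°, sin -13.6°) = (36.3, -8.77). ∠QSM = 135.1°, so SM runs at -13.6° + (180° − 135.1°) = 31.3° from the x-axis; with |SM| = 43.0, M = S + 43.0·(cos 31.3°, sin 31.3°) = (73.0, 13.6). The perpendicularity gives MH at right angles to SM; with |MH| = 22.4 on the left of SM, H = M + 22.4·(-0.520, 0.854) = (61.4, 32.7). Then cos ∠MHS = HM·HS / (|HM||HS|), giving 62.5°.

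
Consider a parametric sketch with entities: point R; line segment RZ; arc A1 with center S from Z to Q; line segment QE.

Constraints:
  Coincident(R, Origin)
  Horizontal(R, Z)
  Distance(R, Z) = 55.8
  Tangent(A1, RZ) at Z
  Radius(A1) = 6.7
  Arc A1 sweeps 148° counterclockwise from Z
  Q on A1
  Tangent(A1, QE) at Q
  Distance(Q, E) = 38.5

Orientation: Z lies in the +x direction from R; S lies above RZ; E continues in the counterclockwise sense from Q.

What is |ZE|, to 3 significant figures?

43.8

R is at the origin; RZ is horizontal with |RZ| = 55.8 and Z on the +x side, so Z = (55.8, 0.00). A1 meets RZ tangentially, so SZ is at right angles to RZ, so S = Z + (0, 6.7) = (55.8, 6.70). On A1, Z sits at bearing -90° from S; a 148° counterclockwise sweep puts Q at bearing 58°, so Q = S + 6.7·(cos 58°, sin 58°) = (59.4, 12.4). Tangency of A1 to QE means the radius SQ is perpendicular to QE, so QE runs along (−sin 58°, cos 58°); with |QE| = 38.5, E = (26.7, 32.8). Then |ZE| = |E − Z| = 43.8.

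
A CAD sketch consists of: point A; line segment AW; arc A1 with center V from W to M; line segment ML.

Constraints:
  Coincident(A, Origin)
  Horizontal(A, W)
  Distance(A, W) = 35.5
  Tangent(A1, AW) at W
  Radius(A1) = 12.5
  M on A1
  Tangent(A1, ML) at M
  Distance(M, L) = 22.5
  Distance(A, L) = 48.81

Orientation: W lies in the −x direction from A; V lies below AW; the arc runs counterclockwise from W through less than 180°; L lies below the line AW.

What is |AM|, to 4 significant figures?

49.56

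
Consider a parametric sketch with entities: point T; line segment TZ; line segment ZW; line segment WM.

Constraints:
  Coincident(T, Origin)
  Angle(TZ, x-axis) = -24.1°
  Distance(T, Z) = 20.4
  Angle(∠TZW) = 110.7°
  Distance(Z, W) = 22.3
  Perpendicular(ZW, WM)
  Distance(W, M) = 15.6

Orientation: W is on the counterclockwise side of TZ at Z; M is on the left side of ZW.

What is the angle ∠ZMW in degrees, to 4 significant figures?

55.03°

T is at the origin; TZ runs at -24.1° with length 20.4, so Z = 20.4·(cos -24.1°, sin -24.1°) = (18.62, -8.330). ∠TZW = 110.7°, so ZW runs at -24.1° + (180° − 110.7°) = 45.20° from the x-axis; with |ZW| = 22.3, W = Z + 22.3·(cos 45.20°, sin 45.20°) = (34.34, 7.493). ZW ⟂ WM; with |WM| = 15.6 on the left of ZW, M = W + 15.6·(-0.7096, 0.7046) = (23.27, 18.49). Then cos ∠ZMW = MZ·MW / (|MZ||MW|), giving 55.03°.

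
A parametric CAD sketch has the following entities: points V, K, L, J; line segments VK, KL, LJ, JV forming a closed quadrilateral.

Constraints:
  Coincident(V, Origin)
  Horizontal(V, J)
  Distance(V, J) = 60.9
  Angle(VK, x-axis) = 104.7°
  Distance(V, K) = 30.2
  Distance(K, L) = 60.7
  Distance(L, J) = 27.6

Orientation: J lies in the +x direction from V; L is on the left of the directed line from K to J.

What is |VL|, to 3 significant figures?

59.2

V is at the origin; V and J share the same y with |VJ| = 60.9 and J in +x, so J = (60.9, 0). VK runs at 104.7° with |VK| = 30.2, so K = (-7.66, 29.2). L is determined by |KL| = 60.7 and |LJ| = 27.6 together: it lies at the intersection of circle(K, 60.7) and circle(J, 27.6). With |KJ| = 74.5, the foot of the radical line on KJ is 56.9 from K and the perpendicular offset is √(60.7² − 56.9²) = 21.2. Taking the left-of-KJ solution: L = (53.0, 26.4).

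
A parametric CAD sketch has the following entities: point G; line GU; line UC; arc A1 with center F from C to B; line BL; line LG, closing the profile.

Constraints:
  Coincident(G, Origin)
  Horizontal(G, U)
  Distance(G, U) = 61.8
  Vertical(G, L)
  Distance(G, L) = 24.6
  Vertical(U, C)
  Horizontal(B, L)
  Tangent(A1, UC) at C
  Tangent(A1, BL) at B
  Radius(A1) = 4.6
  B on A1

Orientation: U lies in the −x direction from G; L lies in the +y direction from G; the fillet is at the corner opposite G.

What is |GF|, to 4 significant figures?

60.60

G is at the origin; G and U share the same y with |GU| = 61.8 and U on the −x side, so U = (-61.80, 0.000). GL is vertical with |GL| = 24.6 and L on the +y side, so L = (0.000, 24.60). The virtual corner opposite G is at (-61.80, 24.60). Tangency of A1 to UC means the radius FC is perpendicular to UC and tangency of A1 to BL means the radius FB is perpendicular to BL, with radius 4.6, so the center F sits 4.6 in from both sides at F = (-57.20, 20.00). Then |GF| = |F − G| = 60.60.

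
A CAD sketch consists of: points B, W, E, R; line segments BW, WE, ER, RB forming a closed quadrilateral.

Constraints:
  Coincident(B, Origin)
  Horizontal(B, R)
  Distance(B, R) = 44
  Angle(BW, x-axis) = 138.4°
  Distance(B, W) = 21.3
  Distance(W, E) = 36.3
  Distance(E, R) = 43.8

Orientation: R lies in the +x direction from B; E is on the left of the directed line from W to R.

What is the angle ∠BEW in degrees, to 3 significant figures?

34.1°

Checks: |WE| = 36.30 ✓; |ER| = 43.80 ✓.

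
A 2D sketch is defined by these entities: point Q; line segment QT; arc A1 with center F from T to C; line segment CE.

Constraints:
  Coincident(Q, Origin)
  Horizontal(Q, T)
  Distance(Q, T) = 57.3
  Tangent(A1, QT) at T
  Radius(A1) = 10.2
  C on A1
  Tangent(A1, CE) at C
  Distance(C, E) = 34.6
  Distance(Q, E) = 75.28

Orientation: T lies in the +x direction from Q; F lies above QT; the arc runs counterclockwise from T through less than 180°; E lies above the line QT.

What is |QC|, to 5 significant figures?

68.389

Checks: Q = (0.00, 0.00) ✓; |FC| = 10.20 ✓; ∠(FC, CE) = 90.00° ✓; |CE| = 34.60 ✓; |QE| = 75.28 ✓.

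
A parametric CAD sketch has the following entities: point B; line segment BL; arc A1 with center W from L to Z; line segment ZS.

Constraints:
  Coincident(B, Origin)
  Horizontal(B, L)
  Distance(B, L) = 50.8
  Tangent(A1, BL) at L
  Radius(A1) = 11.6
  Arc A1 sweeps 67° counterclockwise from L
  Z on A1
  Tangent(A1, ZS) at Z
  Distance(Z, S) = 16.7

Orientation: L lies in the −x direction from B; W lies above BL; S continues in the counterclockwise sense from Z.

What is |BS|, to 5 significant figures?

40.402

B is at the origin; BL is horizontal with |BL| = 50.8 and L on the −x side, so L = (-50.800, 0.0000). Tangency of A1 to BL means the radius WL is perpendicular to BL, so W = L + (0, 11.6) = (-50.800, 11.600). On A1, L sits at bearing -90° from W; a 67° counterclockwise sweep puts Z at bearing -23°, so Z = W + 11.6·(cos -23°, sin -23°) = (-40.122, 7.0675). The tangent condition forces WZ to be normal to ZS, so ZS runs along (−sin -23°, cos -23°); with |ZS| = 16.7, S = (-33.597, 22.440). Then |BS| = |S − B| = 40.402.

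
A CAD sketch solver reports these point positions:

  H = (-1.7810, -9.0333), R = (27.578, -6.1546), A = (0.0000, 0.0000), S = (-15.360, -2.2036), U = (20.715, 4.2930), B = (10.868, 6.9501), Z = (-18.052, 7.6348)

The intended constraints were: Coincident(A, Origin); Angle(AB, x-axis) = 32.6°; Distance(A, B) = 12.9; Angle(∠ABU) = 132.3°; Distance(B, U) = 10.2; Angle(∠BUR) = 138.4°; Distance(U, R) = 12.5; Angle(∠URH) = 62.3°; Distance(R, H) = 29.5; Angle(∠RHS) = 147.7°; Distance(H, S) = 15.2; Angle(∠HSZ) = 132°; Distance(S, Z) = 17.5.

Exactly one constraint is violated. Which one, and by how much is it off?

Distance(S, Z) = 17.5 — off by 7.30.

A = (0.00, 0.00) ✓; AB at 32.60° ✓; |AB| = 12.90 ✓; ∠ABU = 132.3° ✓; |BU| = 10.20 ✓; ∠BUR = 138.4° ✓; |UR| = 12.50 ✓; ∠URH = 62.30° ✓; |RH| = 29.50 ✓; ∠RHS = 147.7° ✓; |HS| = 15.20 ✓; ∠HSZ = 132.0° ✓; |SZ| = 10.20 ✗.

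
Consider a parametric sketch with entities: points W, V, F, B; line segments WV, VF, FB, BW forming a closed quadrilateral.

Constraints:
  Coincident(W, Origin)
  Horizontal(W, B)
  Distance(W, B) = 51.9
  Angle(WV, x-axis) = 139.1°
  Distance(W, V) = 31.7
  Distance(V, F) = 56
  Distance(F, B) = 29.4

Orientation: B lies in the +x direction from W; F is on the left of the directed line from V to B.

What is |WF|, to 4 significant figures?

38.67

W is at the origin; W and B share the same y with |WB| = 51.9 and B in +x, so B = (51.9, 0). WV runs at 139.1° with |WV| = 31.7, so V = (-23.96, 20.76). F is determined by |VF| = 56.0 and |FB| = 29.4 together: it lies at the intersection of circle(V, 56.0) and circle(B, 29.4). With |VB| = 78.65, the foot of the radical line on VB is 53.77 from V and the perpendicular offset is √(56.0² − 53.77²) = 15.66. Taking the left-of-VB solution: F = (32.03, 21.67).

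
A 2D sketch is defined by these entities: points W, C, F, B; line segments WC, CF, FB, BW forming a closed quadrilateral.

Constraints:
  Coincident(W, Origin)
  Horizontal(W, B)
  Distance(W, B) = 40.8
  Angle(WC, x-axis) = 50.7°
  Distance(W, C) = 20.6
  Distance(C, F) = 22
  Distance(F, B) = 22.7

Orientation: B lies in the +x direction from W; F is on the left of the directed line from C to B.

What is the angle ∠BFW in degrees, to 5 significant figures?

74.329°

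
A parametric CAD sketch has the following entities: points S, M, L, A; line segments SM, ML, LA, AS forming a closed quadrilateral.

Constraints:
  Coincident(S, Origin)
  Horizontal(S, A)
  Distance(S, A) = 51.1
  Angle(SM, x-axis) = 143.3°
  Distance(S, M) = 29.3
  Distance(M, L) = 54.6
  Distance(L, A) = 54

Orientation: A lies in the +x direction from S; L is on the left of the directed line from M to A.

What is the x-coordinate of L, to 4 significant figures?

23.01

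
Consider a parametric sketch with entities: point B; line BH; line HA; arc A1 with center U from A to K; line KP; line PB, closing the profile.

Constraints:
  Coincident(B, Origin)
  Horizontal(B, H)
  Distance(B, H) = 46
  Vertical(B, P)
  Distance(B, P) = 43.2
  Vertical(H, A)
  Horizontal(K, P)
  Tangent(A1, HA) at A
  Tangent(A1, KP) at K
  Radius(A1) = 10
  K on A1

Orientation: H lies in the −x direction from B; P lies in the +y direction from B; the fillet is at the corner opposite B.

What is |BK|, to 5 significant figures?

56.234

B is at the origin; BH is horizontal with |BH| = 46.0 and H on the −x side, so H = (-46.000, 0.0000). BP is vertical with |BP| = 43.2 and P on the +y side, so P = (0.0000, 43.200). The virtual corner opposite B is at (-46.000, 43.200). A1 meets HA tangentially, so UA is at right angles to HA and the tangent condition forces UK to be normal to KP, with radius 10.0, so the center U sits 10.0 in from both sides at U = (-36.000, 33.200). That places the tangent points at A = (-46.000, 33.200) on HA and K = (-36.000, 43.200) on KP. Then |BK| = |K − B| = 56.234.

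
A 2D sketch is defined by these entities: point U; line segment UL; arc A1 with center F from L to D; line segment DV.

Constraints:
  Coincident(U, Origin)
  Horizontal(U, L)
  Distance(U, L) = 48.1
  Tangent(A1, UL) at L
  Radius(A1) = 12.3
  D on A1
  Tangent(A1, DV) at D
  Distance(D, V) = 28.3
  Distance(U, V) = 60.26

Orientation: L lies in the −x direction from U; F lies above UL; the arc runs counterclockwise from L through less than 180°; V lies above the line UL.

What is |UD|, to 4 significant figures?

39.15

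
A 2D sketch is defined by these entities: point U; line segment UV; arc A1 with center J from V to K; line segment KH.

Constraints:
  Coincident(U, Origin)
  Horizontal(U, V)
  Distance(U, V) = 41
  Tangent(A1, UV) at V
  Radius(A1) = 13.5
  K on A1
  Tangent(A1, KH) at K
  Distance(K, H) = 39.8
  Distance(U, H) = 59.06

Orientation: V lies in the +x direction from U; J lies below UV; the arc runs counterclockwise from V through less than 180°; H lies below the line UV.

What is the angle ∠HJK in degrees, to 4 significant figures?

71.26°

Checks: U.y = 0.00, V.y = 0.00 ✓; |JK| = 13.50 ✓; ∠(JK, KH) = 90.00° ✓; |KH| = 39.80 ✓; |UH| = 59.06 ✓.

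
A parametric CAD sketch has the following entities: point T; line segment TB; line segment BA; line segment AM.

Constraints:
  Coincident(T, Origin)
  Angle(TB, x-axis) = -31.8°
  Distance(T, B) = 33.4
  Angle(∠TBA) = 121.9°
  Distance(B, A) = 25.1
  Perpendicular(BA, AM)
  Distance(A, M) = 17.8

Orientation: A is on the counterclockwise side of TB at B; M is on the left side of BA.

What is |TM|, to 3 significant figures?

44.0

∠TBA = 121.9°, so BA runs at -31.8° + (180° − 121.9°) = 26.3° from the x-axis; with |BA| = 25.1, A = B + 25.1·(cos 26.3°, sin 26.3°) = (50.9, -6.48). BA is perpendicular to AM; with |AM| = 17.8 on the left of BA, M = A + 17.8·(-0.443, 0.896) = (43.0, 9.48). Then |TM| = |M − T| = 44.0.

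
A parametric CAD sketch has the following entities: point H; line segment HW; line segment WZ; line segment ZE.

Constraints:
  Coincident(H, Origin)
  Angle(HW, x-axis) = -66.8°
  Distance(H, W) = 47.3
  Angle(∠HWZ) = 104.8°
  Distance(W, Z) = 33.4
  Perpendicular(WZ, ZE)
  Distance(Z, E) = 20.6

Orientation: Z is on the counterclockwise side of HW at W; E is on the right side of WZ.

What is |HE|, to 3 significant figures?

80.4

H is at the origin; HW runs at -66.8° with length 47.3, so W = 47.3·(cos -66.8°, sin -66.8°) = (18.6, -43.5). ∠HWZ = 104.8°, so WZ runs at -66.8° + (180° − 104.8°) = 8.40° from the x-axis; with |WZ| = 33.4, Z = W + 33.4·(cos 8.40°, sin 8.40°) = (51.7, -38.6). The perpendicularity gives ZE at right angles to WZ; with |ZE| = 20.6 on the right of WZ, E = Z + 20.6·(0.146, -0.989) = (54.7, -59.0). Then |HE| = |E − H| = 80.4.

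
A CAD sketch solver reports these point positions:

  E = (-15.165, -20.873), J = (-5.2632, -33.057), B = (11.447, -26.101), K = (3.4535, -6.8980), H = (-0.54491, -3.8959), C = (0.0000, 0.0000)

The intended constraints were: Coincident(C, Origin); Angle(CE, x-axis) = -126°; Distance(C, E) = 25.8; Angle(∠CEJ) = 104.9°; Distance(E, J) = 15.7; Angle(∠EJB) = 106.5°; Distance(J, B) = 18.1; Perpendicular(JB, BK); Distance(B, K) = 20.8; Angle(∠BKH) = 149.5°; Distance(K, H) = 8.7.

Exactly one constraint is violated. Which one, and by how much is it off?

Distance(K, H) = 8.7 — off by 3.70.

C = (0.00, 0.00) ✓; CE at -126.0° ✓; |CE| = 25.80 ✓; ∠CEJ = 104.9° ✓; |EJ| = 15.70 ✓; ∠EJB = 106.5° ✓; |JB| = 18.10 ✓; ∠(JB, BK) = 90.00° ✓; |BK| = 20.80 ✓; ∠BKH = 149.5° ✓; |KH| = 5.000 ✗.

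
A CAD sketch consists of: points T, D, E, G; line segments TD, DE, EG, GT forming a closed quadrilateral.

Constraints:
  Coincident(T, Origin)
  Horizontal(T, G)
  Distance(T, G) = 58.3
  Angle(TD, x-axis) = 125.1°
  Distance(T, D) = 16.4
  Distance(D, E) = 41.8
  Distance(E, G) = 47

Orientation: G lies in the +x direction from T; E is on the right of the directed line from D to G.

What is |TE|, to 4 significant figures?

25.42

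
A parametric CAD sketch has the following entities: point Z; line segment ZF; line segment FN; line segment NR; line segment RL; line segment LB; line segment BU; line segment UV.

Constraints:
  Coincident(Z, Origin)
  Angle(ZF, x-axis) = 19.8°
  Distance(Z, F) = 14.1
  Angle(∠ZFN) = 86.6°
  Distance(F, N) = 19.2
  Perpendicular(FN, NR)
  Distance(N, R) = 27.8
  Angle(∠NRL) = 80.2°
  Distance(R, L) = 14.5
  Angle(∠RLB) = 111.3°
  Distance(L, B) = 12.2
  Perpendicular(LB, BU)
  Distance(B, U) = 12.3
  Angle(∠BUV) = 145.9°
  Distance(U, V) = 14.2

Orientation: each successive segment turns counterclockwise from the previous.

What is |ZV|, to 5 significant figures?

26.905

The perpendicularity gives BU at right angles to LB, so BU runs at 101.70°; with |BU| = 12.3, U = (-2.4997, 13.830). ∠BUV = 145.9° gives UV at 135.80° from the x-axis; with |UV| = 14.2, V = (-12.680, 23.729). Then |ZV| = |V − Z| = 26.905.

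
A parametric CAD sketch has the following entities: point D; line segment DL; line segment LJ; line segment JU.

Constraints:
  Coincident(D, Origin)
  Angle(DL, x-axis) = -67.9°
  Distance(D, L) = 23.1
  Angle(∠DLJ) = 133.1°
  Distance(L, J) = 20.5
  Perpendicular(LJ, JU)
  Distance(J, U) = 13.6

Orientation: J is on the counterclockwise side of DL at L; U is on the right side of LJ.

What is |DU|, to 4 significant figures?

47.38

∠DLJ = 133.1°, so LJ runs at -67.9° + (180° − 133.1°) = -21.00° from the x-axis; with |LJ| = 20.5, J = L + 20.5·(cos -21.00°, sin -21.00°) = (27.83, -28.75). LJ ⟂ JU; with |JU| = 13.6 on the right of LJ, U = J + 13.6·(-0.3584, -0.9336) = (22.96, -41.45). Then |DU| = |U − D| = 47.38.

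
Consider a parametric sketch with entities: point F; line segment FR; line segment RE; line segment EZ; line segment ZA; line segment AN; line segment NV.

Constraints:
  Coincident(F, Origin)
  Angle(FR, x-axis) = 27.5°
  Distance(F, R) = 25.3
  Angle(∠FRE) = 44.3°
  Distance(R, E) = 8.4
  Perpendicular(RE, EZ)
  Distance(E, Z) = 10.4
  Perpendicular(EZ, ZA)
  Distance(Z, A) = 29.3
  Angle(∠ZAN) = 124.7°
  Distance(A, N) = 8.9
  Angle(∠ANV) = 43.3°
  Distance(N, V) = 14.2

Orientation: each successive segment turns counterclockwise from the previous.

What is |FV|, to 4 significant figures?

32.35

F is at the origin; FR runs at 27.5° with length 25.3, so R = (22.44, 11.68). ∠FRE = 44.3° gives RE at 163.2° from the x-axis; with |RE| = 8.4, E = (14.40, 14.11). The perpendicularity gives EZ at right angles to RE, so EZ runs at -106.8°; with |EZ| = 10.4, Z = (11.39, 4.154). The perpendicularity gives ZA at right angles to EZ, so ZA runs at -16.80°; with |ZA| = 29.3, A = (39.44, -4.315). ∠ZAN = 124.7° gives AN at 38.50° from the x-axis; with |AN| = 8.9, N = (46.41, 1.226). ∠ANV = 43.3° gives NV at 175.2° from the x-axis; with |NV| = 14.2, V = (32.26, 2.414). Then |FV| = |V − F| = 32.35.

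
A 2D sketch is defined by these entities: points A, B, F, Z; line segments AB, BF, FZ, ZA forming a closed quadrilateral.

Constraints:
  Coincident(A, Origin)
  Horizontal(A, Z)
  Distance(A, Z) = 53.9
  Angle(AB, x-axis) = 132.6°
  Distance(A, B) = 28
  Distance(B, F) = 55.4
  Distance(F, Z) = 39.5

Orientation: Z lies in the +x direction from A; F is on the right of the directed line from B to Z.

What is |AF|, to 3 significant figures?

27.4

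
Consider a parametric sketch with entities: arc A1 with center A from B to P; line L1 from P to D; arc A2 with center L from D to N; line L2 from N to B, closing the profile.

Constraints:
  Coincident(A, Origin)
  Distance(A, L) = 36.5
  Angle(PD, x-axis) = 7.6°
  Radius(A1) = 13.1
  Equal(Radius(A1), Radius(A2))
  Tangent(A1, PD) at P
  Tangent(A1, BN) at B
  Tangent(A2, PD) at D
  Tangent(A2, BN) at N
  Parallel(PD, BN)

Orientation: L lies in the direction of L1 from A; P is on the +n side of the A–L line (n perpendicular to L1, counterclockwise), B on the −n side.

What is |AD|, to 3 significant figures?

38.8

Tangency of A1 to both parallel lines with radius 13.1 puts P and B at A ± 13.1·n: P = (-1.73, 13.0), B = (1.73, -13.0). Equal radii place D and N the same way about L: D = L + 13.1·n = (34.4, 17.8), N = L − 13.1·n = (37.9, -8.16). Then |AD| = |D − A| = 38.8.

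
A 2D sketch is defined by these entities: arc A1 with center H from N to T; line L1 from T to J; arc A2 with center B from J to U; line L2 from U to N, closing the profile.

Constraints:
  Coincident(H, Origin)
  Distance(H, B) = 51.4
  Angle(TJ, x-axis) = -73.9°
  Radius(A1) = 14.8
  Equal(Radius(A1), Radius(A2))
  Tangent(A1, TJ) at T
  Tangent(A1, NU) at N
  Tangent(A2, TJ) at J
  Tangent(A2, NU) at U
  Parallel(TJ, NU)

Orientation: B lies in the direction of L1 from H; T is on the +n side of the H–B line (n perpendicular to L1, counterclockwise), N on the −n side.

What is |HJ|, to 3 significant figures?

53.5

The slot axis is L1's direction at -73.9°, so u = (cos -73.9°, sin -73.9°) = (0.277, -0.961) and n = (−sin -73.9°, cos -73.9°) = (0.961, 0.277). H is at the origin and B lies 51.4 along u from H, so B = 51.4·u = (14.3, -49.4). Tangency of A1 to both parallel lines with radius 14.8 puts T and N at H ± 14.8·n: T = (14.2, 4.10), N = (-14.2, -4.10). Equal radii place J and U the same way about B: J = B + 14.8·n = (28.5, -45.3), U = B − 14.8·n = (0.0344, -53.5). Then |HJ| = |J − H| = 53.5.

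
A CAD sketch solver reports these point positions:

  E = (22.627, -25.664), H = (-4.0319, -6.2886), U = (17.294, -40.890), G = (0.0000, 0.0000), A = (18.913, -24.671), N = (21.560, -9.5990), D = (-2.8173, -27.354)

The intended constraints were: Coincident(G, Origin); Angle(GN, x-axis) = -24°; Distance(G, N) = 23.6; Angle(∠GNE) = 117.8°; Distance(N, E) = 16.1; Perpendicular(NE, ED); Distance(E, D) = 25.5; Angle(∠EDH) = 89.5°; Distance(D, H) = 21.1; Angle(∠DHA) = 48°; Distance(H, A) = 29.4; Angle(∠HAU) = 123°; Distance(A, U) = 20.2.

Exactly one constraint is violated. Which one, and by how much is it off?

Distance(A, U) = 20.2 — off by 3.90.

G = (0.00, 0.00) ✓; GN at -24.00° ✓; |GN| = 23.60 ✓; ∠GNE = 117.8° ✓; |NE| = 16.10 ✓; ∠(NE, ED) = 90.00° ✓; |ED| = 25.50 ✓; ∠EDH = 89.50° ✓; |DH| = 21.10 ✓; ∠DHA = 48.00° ✓; |HA| = 29.40 ✓; ∠HAU = 123.0° ✓; |AU| = 16.30 ✗.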